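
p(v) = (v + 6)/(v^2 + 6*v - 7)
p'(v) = (-2*v - 6)*(v + 6)/(v^2 + 6*v - 7)^2 + 1/(v^2 + 6*v - 7)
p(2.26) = 0.71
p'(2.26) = -0.55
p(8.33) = 0.13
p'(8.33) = -0.02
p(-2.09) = -0.26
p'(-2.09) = -0.10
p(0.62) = -2.29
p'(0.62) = -6.06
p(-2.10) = -0.26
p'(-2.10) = -0.10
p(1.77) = 1.15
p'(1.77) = -1.48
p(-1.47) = -0.33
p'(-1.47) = -0.15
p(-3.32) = -0.17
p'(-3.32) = -0.06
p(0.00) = -0.86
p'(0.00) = -0.88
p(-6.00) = 0.00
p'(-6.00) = -0.14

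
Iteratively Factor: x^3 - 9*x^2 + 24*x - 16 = (x - 1)*(x^2 - 8*x + 16) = (x - 4)*(x - 1)*(x - 4)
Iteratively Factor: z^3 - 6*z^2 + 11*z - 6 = (z - 1)*(z^2 - 5*z + 6) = (z - 2)*(z - 1)*(z - 3)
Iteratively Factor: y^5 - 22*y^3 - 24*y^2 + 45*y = (y - 1)*(y^4 + y^3 - 21*y^2 - 45*y) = (y - 1)*(y + 3)*(y^3 - 2*y^2 - 15*y) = (y - 5)*(y - 1)*(y + 3)*(y^2 + 3*y) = (y - 5)*(y - 1)*(y + 3)^2*(y)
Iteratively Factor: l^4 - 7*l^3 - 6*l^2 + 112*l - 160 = (l - 2)*(l^3 - 5*l^2 - 16*l + 80) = (l - 4)*(l - 2)*(l^2 - l - 20) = (l - 4)*(l - 2)*(l + 4)*(l - 5)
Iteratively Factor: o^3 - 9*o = (o + 3)*(o^2 - 3*o) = o*(o + 3)*(o - 3)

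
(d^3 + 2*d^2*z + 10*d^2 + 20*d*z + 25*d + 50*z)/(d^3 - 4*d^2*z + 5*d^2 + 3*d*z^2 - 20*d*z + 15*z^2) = (d^2 + 2*d*z + 5*d + 10*z)/(d^2 - 4*d*z + 3*z^2)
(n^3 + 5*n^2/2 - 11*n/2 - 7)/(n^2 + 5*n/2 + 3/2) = (2*n^2 + 3*n - 14)/(2*n + 3)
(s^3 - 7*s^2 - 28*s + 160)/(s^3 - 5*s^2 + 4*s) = (s^2 - 3*s - 40)/(s*(s - 1))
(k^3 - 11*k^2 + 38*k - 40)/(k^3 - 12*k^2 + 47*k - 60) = (k - 2)/(k - 3)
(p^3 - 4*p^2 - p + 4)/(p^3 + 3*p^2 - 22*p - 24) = (p - 1)/(p + 6)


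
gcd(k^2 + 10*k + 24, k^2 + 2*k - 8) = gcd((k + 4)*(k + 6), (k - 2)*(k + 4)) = k + 4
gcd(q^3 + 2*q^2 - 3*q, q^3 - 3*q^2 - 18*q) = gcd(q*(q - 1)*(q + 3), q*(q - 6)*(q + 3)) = q^2 + 3*q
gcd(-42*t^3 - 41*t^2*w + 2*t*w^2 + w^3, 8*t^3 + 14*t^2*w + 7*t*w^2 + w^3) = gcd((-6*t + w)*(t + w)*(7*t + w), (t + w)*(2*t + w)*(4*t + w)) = t + w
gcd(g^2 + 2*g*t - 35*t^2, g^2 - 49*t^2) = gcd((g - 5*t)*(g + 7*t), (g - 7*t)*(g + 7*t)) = g + 7*t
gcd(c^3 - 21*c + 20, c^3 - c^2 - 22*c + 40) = c^2 + c - 20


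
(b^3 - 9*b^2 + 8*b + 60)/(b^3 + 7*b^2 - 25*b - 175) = (b^2 - 4*b - 12)/(b^2 + 12*b + 35)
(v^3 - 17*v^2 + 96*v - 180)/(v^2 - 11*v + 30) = v - 6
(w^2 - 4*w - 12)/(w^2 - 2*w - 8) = (w - 6)/(w - 4)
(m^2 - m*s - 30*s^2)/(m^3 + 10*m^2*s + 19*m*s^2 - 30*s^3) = (-m + 6*s)/(-m^2 - 5*m*s + 6*s^2)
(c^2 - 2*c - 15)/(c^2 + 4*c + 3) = (c - 5)/(c + 1)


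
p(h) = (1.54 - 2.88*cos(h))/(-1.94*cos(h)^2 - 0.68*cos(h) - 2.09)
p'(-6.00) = -0.10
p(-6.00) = 0.27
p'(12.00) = 0.27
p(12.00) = 0.22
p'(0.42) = -0.17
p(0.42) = 0.25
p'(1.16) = -1.10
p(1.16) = -0.15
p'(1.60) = -1.60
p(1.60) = -0.78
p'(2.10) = -0.45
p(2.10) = -1.34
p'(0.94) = -0.70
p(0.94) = 0.05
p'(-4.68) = -1.60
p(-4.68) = -0.79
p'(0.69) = -0.37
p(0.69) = 0.18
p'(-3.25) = 0.04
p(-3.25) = -1.32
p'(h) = (1.54 - 2.88*cos(h))*(-3.88*sin(h)*cos(h) - 0.68*sin(h))/(-1.94*cos(h)^2 - 0.68*cos(h) - 2.09)^2 + 2.88*sin(h)/(-1.94*cos(h)^2 - 0.68*cos(h) - 2.09) = (5.5872*cos(h)^2 - 5.9752*cos(h) - 7.0664)*sin(h)/(3.7636*cos(h)^4 + 2.6384*cos(h)^3 + 8.5716*cos(h)^2 + 2.8424*cos(h) + 4.3681)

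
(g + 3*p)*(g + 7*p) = g^2 + 10*g*p + 21*p^2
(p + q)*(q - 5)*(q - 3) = p*q^2 - 8*p*q + 15*p + q^3 - 8*q^2 + 15*q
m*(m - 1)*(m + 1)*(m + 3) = m^4 + 3*m^3 - m^2 - 3*m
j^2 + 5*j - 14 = (j - 2)*(j + 7)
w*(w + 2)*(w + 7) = w^3 + 9*w^2 + 14*w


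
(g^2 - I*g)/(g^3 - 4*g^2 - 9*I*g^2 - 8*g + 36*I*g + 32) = g/(g^2 + g*(-4 - 8*I) + 32*I)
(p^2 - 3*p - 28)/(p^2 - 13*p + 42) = (p + 4)/(p - 6)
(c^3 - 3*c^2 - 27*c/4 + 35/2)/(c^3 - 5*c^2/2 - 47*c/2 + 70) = (c^2 + c/2 - 5)/(c^2 + c - 20)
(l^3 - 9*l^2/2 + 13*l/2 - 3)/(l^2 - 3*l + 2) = l - 3/2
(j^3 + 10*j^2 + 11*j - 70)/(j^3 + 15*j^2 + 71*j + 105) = (j - 2)/(j + 3)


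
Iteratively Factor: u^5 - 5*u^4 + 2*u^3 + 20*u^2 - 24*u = (u)*(u^4 - 5*u^3 + 2*u^2 + 20*u - 24) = u*(u + 2)*(u^3 - 7*u^2 + 16*u - 12) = u*(u - 2)*(u + 2)*(u^2 - 5*u + 6) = u*(u - 2)^2*(u + 2)*(u - 3)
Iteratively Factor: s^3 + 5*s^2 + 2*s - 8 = (s + 2)*(s^2 + 3*s - 4) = (s - 1)*(s + 2)*(s + 4)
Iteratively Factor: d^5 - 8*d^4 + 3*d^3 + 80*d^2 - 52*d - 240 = (d - 4)*(d^4 - 4*d^3 - 13*d^2 + 28*d + 60) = (d - 5)*(d - 4)*(d^3 + d^2 - 8*d - 12) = (d - 5)*(d - 4)*(d + 2)*(d^2 - d - 6) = (d - 5)*(d - 4)*(d - 3)*(d + 2)*(d + 2)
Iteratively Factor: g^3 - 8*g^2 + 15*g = (g - 3)*(g^2 - 5*g) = (g - 5)*(g - 3)*(g)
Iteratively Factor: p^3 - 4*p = (p - 2)*(p^2 + 2*p) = p*(p - 2)*(p + 2)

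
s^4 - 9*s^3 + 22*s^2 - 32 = (s - 4)^2*(s - 2)*(s + 1)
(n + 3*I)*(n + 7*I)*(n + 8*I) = n^3 + 18*I*n^2 - 101*n - 168*I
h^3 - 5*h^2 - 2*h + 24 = (h - 4)*(h - 3)*(h + 2)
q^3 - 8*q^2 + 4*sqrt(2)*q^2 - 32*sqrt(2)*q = q*(q - 8)*(q + 4*sqrt(2))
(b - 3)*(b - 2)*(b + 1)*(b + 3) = b^4 - b^3 - 11*b^2 + 9*b + 18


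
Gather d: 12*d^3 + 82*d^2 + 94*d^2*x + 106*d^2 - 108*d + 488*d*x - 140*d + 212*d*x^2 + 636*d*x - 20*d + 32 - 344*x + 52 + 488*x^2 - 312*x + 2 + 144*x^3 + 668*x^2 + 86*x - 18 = 12*d^3 + d^2*(94*x + 188) + d*(212*x^2 + 1124*x - 268) + 144*x^3 + 1156*x^2 - 570*x + 68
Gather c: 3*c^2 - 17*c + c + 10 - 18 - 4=3*c^2 - 16*c - 12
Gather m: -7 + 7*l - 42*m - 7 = 7*l - 42*m - 14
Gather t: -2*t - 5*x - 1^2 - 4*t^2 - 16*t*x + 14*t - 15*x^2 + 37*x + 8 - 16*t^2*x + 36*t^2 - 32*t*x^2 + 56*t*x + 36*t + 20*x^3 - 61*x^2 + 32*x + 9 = t^2*(32 - 16*x) + t*(-32*x^2 + 40*x + 48) + 20*x^3 - 76*x^2 + 64*x + 16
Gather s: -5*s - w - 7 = -5*s - w - 7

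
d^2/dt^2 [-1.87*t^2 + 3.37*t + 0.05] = -3.74000000000000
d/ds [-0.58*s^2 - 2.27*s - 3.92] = -1.16*s - 2.27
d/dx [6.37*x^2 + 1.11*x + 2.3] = 12.74*x + 1.11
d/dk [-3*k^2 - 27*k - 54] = -6*k - 27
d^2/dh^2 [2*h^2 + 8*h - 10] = 4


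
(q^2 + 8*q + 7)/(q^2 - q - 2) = (q + 7)/(q - 2)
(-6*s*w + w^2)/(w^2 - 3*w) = (-6*s + w)/(w - 3)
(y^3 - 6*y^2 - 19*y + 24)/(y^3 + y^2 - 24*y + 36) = (y^3 - 6*y^2 - 19*y + 24)/(y^3 + y^2 - 24*y + 36)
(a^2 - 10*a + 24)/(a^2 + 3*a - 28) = (a - 6)/(a + 7)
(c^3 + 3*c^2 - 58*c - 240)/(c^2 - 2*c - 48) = c + 5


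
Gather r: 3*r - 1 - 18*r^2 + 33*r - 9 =-18*r^2 + 36*r - 10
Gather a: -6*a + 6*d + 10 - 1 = -6*a + 6*d + 9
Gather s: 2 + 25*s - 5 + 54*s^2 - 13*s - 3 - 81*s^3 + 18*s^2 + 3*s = -81*s^3 + 72*s^2 + 15*s - 6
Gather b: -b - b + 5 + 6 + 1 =12 - 2*b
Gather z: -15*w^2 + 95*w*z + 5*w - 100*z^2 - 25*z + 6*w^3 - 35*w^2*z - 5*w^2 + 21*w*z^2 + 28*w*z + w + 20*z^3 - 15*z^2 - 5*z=6*w^3 - 20*w^2 + 6*w + 20*z^3 + z^2*(21*w - 115) + z*(-35*w^2 + 123*w - 30)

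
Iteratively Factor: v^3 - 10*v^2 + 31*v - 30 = (v - 3)*(v^2 - 7*v + 10) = (v - 5)*(v - 3)*(v - 2)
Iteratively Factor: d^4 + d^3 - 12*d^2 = (d - 3)*(d^3 + 4*d^2) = (d - 3)*(d + 4)*(d^2) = d*(d - 3)*(d + 4)*(d)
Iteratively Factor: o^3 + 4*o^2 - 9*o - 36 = (o + 4)*(o^2 - 9) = (o - 3)*(o + 4)*(o + 3)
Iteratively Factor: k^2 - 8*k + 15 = (k - 3)*(k - 5)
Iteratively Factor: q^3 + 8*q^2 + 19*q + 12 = (q + 4)*(q^2 + 4*q + 3) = (q + 1)*(q + 4)*(q + 3)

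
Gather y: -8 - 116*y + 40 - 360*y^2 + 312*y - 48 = -360*y^2 + 196*y - 16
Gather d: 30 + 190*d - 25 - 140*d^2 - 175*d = -140*d^2 + 15*d + 5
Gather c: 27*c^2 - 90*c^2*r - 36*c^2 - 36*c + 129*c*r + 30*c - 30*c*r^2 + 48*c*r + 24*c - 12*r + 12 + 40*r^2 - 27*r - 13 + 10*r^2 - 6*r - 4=c^2*(-90*r - 9) + c*(-30*r^2 + 177*r + 18) + 50*r^2 - 45*r - 5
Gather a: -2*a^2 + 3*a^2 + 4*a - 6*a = a^2 - 2*a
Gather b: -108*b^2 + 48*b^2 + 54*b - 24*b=-60*b^2 + 30*b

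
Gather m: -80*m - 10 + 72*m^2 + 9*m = 72*m^2 - 71*m - 10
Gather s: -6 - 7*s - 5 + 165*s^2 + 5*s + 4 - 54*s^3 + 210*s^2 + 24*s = -54*s^3 + 375*s^2 + 22*s - 7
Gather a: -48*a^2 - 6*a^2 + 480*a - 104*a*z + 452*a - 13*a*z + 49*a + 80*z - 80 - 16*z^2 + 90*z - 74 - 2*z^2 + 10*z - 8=-54*a^2 + a*(981 - 117*z) - 18*z^2 + 180*z - 162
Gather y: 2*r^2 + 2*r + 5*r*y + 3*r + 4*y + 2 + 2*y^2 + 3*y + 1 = 2*r^2 + 5*r + 2*y^2 + y*(5*r + 7) + 3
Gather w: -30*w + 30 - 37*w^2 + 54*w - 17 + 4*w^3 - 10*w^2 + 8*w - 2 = 4*w^3 - 47*w^2 + 32*w + 11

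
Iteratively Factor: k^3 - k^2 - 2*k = (k + 1)*(k^2 - 2*k) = k*(k + 1)*(k - 2)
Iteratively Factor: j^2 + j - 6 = (j - 2)*(j + 3)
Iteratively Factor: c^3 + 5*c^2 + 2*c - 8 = (c + 4)*(c^2 + c - 2) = (c - 1)*(c + 4)*(c + 2)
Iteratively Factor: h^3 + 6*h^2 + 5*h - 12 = (h - 1)*(h^2 + 7*h + 12) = (h - 1)*(h + 3)*(h + 4)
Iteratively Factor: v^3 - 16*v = (v - 4)*(v^2 + 4*v) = v*(v - 4)*(v + 4)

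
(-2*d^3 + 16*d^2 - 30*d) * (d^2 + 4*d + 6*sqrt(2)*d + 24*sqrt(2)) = -2*d^5 - 12*sqrt(2)*d^4 + 8*d^4 + 34*d^3 + 48*sqrt(2)*d^3 - 120*d^2 + 204*sqrt(2)*d^2 - 720*sqrt(2)*d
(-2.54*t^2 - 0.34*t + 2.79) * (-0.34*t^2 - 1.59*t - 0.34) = 0.8636*t^4 + 4.1542*t^3 + 0.4556*t^2 - 4.3205*t - 0.9486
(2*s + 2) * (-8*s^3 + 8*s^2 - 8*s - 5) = -16*s^4 - 26*s - 10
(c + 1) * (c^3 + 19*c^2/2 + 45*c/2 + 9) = c^4 + 21*c^3/2 + 32*c^2 + 63*c/2 + 9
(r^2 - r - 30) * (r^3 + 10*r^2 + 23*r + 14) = r^5 + 9*r^4 - 17*r^3 - 309*r^2 - 704*r - 420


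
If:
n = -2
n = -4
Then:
No Solution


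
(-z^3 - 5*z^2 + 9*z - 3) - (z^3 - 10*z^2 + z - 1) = -2*z^3 + 5*z^2 + 8*z - 2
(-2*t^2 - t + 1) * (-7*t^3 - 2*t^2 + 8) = 14*t^5 + 11*t^4 - 5*t^3 - 18*t^2 - 8*t + 8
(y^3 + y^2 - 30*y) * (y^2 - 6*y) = y^5 - 5*y^4 - 36*y^3 + 180*y^2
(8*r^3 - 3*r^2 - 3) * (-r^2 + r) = -8*r^5 + 11*r^4 - 3*r^3 + 3*r^2 - 3*r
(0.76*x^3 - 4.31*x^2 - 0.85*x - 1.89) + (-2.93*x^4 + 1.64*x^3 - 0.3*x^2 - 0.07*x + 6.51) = -2.93*x^4 + 2.4*x^3 - 4.61*x^2 - 0.92*x + 4.62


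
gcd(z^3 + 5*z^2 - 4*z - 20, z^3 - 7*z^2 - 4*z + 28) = z^2 - 4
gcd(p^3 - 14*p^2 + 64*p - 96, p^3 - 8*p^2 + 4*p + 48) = p^2 - 10*p + 24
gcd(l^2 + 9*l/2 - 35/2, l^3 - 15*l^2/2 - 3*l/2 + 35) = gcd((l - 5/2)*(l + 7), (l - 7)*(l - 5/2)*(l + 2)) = l - 5/2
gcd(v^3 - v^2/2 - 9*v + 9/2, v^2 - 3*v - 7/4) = 1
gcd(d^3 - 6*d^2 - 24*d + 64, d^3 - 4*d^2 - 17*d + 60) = d + 4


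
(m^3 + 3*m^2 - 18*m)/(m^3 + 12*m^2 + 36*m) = (m - 3)/(m + 6)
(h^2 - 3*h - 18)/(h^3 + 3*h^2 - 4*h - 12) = (h - 6)/(h^2 - 4)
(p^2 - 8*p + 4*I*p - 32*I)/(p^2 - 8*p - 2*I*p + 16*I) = (p + 4*I)/(p - 2*I)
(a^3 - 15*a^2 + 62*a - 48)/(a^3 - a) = (a^2 - 14*a + 48)/(a*(a + 1))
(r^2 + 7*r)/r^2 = (r + 7)/r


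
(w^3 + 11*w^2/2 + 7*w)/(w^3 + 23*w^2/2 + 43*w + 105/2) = w*(w + 2)/(w^2 + 8*w + 15)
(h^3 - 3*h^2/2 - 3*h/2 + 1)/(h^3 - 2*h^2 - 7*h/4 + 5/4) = 2*(h - 2)/(2*h - 5)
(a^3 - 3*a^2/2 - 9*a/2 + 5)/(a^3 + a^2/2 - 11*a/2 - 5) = (a - 1)/(a + 1)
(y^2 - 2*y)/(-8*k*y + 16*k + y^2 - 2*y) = y/(-8*k + y)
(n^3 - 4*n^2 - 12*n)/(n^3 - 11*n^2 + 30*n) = (n + 2)/(n - 5)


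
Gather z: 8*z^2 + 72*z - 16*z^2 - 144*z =-8*z^2 - 72*z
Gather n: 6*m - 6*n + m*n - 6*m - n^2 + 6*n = m*n - n^2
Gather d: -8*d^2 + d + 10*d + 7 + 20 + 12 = -8*d^2 + 11*d + 39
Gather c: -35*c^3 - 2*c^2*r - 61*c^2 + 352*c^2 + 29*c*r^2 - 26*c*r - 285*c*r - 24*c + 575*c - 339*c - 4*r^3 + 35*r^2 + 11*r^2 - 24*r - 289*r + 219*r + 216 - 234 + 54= -35*c^3 + c^2*(291 - 2*r) + c*(29*r^2 - 311*r + 212) - 4*r^3 + 46*r^2 - 94*r + 36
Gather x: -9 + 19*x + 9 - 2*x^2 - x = -2*x^2 + 18*x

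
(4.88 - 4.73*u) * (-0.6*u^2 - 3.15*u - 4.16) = 2.838*u^3 + 11.9715*u^2 + 4.3048*u - 20.3008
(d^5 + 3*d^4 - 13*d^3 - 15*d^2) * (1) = d^5 + 3*d^4 - 13*d^3 - 15*d^2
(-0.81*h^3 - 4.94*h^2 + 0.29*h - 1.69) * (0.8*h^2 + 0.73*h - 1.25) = -0.648*h^5 - 4.5433*h^4 - 2.3617*h^3 + 5.0347*h^2 - 1.5962*h + 2.1125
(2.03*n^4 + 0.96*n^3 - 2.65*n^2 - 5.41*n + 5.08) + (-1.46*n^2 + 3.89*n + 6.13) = 2.03*n^4 + 0.96*n^3 - 4.11*n^2 - 1.52*n + 11.21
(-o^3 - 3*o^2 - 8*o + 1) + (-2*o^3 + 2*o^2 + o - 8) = -3*o^3 - o^2 - 7*o - 7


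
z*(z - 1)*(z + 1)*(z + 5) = z^4 + 5*z^3 - z^2 - 5*z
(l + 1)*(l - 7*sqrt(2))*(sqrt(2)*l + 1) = sqrt(2)*l^3 - 13*l^2 + sqrt(2)*l^2 - 13*l - 7*sqrt(2)*l - 7*sqrt(2)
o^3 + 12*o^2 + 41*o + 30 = (o + 1)*(o + 5)*(o + 6)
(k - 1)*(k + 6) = k^2 + 5*k - 6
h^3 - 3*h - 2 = (h - 2)*(h + 1)^2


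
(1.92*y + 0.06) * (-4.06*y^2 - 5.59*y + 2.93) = -7.7952*y^3 - 10.9764*y^2 + 5.2902*y + 0.1758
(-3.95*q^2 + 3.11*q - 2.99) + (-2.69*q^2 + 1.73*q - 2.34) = -6.64*q^2 + 4.84*q - 5.33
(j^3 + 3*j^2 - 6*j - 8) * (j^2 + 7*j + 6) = j^5 + 10*j^4 + 21*j^3 - 32*j^2 - 92*j - 48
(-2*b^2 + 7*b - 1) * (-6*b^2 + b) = 12*b^4 - 44*b^3 + 13*b^2 - b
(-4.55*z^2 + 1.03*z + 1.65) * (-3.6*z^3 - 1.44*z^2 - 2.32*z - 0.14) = 16.38*z^5 + 2.844*z^4 + 3.1328*z^3 - 4.1286*z^2 - 3.9722*z - 0.231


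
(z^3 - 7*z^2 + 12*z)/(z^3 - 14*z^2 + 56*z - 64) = z*(z - 3)/(z^2 - 10*z + 16)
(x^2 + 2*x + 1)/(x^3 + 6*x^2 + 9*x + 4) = 1/(x + 4)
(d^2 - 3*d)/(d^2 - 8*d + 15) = d/(d - 5)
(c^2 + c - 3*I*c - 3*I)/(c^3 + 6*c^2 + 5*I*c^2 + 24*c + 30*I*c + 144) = (c + 1)/(c^2 + c*(6 + 8*I) + 48*I)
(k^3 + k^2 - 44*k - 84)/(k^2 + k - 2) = (k^2 - k - 42)/(k - 1)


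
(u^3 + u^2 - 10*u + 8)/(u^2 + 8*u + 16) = (u^2 - 3*u + 2)/(u + 4)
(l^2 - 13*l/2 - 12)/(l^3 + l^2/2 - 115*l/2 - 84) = 1/(l + 7)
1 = 1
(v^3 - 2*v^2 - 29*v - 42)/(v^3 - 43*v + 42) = (v^3 - 2*v^2 - 29*v - 42)/(v^3 - 43*v + 42)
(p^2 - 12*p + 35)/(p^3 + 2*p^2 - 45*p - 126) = (p - 5)/(p^2 + 9*p + 18)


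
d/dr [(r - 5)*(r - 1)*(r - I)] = 3*r^2 - 2*r*(6 + I) + 5 + 6*I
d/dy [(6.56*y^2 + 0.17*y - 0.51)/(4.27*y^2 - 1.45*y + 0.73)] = (-10.2379*y^2 + 13.933*y - 0.6154)/(18.2329*y^4 - 12.383*y^3 + 8.3367*y^2 - 2.117*y + 0.5329)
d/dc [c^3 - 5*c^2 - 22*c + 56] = 3*c^2 - 10*c - 22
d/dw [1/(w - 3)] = -1/(w - 3)^2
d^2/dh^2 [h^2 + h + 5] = 2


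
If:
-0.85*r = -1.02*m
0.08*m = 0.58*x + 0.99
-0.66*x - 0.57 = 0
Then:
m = 6.11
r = 7.34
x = -0.86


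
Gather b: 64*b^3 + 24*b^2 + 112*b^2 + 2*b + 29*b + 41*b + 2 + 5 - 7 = 64*b^3 + 136*b^2 + 72*b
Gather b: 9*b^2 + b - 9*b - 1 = 9*b^2 - 8*b - 1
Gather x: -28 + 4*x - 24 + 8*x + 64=12*x + 12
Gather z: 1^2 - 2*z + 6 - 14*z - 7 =-16*z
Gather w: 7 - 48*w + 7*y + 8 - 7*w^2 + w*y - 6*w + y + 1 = -7*w^2 + w*(y - 54) + 8*y + 16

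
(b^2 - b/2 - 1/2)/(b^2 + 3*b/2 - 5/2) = (2*b + 1)/(2*b + 5)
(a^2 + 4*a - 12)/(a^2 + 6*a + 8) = (a^2 + 4*a - 12)/(a^2 + 6*a + 8)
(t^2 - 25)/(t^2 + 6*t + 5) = (t - 5)/(t + 1)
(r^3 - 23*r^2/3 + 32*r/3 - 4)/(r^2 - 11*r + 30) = (3*r^2 - 5*r + 2)/(3*(r - 5))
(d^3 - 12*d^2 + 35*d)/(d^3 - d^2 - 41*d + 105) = d*(d - 7)/(d^2 + 4*d - 21)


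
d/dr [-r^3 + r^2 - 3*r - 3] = -3*r^2 + 2*r - 3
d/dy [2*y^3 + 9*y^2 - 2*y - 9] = 6*y^2 + 18*y - 2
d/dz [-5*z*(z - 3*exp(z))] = 15*z*exp(z) - 10*z + 15*exp(z)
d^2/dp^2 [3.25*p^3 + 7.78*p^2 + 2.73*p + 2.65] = 19.5*p + 15.56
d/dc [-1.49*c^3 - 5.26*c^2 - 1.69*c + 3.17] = -4.47*c^2 - 10.52*c - 1.69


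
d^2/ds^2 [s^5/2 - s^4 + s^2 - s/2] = 10*s^3 - 12*s^2 + 2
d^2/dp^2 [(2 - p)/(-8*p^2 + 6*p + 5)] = 4*((11 - 12*p)*(-8*p^2 + 6*p + 5) - 2*(p - 2)*(8*p - 3)^2)/(-8*p^2 + 6*p + 5)^3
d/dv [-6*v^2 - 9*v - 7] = -12*v - 9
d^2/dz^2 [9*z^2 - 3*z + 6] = 18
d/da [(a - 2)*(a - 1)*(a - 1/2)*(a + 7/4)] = 4*a^3 - 21*a^2/4 - 21*a/4 + 41/8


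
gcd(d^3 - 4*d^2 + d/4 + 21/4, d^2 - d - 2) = d + 1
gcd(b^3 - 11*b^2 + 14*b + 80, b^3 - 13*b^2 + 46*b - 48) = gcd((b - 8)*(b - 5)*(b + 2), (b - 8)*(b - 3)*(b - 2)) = b - 8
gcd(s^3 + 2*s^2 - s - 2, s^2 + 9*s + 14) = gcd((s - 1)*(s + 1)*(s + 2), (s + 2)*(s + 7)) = s + 2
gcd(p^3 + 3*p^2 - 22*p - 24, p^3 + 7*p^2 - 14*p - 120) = p^2 + 2*p - 24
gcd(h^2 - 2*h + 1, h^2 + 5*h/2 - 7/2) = h - 1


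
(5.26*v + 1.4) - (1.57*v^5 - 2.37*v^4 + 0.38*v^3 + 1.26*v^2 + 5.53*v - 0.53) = -1.57*v^5 + 2.37*v^4 - 0.38*v^3 - 1.26*v^2 - 0.27*v + 1.93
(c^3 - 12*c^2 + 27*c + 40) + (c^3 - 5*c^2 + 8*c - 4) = 2*c^3 - 17*c^2 + 35*c + 36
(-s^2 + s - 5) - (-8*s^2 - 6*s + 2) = 7*s^2 + 7*s - 7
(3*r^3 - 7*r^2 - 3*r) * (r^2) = 3*r^5 - 7*r^4 - 3*r^3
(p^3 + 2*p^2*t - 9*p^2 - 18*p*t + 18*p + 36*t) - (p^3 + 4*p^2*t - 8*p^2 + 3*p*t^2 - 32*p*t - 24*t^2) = -2*p^2*t - p^2 - 3*p*t^2 + 14*p*t + 18*p + 24*t^2 + 36*t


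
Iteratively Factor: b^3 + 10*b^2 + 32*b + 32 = (b + 2)*(b^2 + 8*b + 16) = (b + 2)*(b + 4)*(b + 4)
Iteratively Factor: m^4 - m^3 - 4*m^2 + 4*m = (m - 2)*(m^3 + m^2 - 2*m) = m*(m - 2)*(m^2 + m - 2) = m*(m - 2)*(m - 1)*(m + 2)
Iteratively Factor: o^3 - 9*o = (o - 3)*(o^2 + 3*o) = o*(o - 3)*(o + 3)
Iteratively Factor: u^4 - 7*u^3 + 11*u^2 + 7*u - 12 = (u - 1)*(u^3 - 6*u^2 + 5*u + 12) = (u - 4)*(u - 1)*(u^2 - 2*u - 3) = (u - 4)*(u - 3)*(u - 1)*(u + 1)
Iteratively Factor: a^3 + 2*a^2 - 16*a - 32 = (a + 4)*(a^2 - 2*a - 8) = (a + 2)*(a + 4)*(a - 4)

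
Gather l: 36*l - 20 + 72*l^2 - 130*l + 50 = 72*l^2 - 94*l + 30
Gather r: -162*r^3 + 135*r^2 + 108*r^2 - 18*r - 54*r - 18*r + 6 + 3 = -162*r^3 + 243*r^2 - 90*r + 9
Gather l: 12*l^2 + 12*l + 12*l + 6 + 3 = 12*l^2 + 24*l + 9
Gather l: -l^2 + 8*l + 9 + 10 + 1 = -l^2 + 8*l + 20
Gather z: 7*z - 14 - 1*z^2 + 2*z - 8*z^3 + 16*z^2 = -8*z^3 + 15*z^2 + 9*z - 14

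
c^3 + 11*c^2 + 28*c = c*(c + 4)*(c + 7)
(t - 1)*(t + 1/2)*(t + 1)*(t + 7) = t^4 + 15*t^3/2 + 5*t^2/2 - 15*t/2 - 7/2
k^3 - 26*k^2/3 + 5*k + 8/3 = (k - 8)*(k - 1)*(k + 1/3)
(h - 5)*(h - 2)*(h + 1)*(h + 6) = h^4 - 33*h^2 + 28*h + 60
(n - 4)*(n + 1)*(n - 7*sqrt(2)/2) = n^3 - 7*sqrt(2)*n^2/2 - 3*n^2 - 4*n + 21*sqrt(2)*n/2 + 14*sqrt(2)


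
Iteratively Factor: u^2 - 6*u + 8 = (u - 2)*(u - 4)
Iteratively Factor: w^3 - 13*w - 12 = (w + 1)*(w^2 - w - 12) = (w - 4)*(w + 1)*(w + 3)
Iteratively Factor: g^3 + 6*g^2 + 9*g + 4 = (g + 1)*(g^2 + 5*g + 4) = (g + 1)^2*(g + 4)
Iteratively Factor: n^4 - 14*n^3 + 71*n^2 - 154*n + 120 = (n - 5)*(n^3 - 9*n^2 + 26*n - 24) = (n - 5)*(n - 2)*(n^2 - 7*n + 12) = (n - 5)*(n - 3)*(n - 2)*(n - 4)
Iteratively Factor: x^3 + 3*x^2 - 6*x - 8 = (x - 2)*(x^2 + 5*x + 4) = (x - 2)*(x + 1)*(x + 4)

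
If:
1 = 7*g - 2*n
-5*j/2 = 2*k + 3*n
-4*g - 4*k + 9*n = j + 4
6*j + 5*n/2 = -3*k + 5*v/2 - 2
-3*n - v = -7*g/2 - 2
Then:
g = 23/537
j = 1265/537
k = -5197/2148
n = -188/537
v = 3437/1074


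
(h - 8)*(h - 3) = h^2 - 11*h + 24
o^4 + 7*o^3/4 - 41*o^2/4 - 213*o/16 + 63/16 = (o - 3)*(o - 1/4)*(o + 3/2)*(o + 7/2)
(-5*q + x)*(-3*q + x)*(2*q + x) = 30*q^3 - q^2*x - 6*q*x^2 + x^3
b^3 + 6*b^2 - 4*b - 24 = (b - 2)*(b + 2)*(b + 6)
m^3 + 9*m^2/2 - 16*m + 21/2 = (m - 3/2)*(m - 1)*(m + 7)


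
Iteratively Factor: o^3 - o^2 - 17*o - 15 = (o + 3)*(o^2 - 4*o - 5) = (o + 1)*(o + 3)*(o - 5)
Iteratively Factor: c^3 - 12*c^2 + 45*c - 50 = (c - 5)*(c^2 - 7*c + 10) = (c - 5)^2*(c - 2)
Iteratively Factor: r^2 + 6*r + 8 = (r + 4)*(r + 2)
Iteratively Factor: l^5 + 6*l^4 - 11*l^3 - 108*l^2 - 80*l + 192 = (l + 4)*(l^4 + 2*l^3 - 19*l^2 - 32*l + 48) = (l + 4)^2*(l^3 - 2*l^2 - 11*l + 12) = (l - 4)*(l + 4)^2*(l^2 + 2*l - 3) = (l - 4)*(l - 1)*(l + 4)^2*(l + 3)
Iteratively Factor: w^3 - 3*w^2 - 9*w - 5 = (w + 1)*(w^2 - 4*w - 5) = (w - 5)*(w + 1)*(w + 1)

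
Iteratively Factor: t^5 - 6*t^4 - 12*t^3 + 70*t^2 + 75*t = (t - 5)*(t^4 - t^3 - 17*t^2 - 15*t) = t*(t - 5)*(t^3 - t^2 - 17*t - 15) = t*(t - 5)*(t + 1)*(t^2 - 2*t - 15) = t*(t - 5)^2*(t + 1)*(t + 3)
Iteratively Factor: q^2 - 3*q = (q - 3)*(q)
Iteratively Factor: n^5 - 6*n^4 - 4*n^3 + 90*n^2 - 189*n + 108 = (n - 3)*(n^4 - 3*n^3 - 13*n^2 + 51*n - 36) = (n - 3)*(n + 4)*(n^3 - 7*n^2 + 15*n - 9) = (n - 3)^2*(n + 4)*(n^2 - 4*n + 3) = (n - 3)^3*(n + 4)*(n - 1)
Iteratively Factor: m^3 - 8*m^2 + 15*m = (m - 5)*(m^2 - 3*m) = m*(m - 5)*(m - 3)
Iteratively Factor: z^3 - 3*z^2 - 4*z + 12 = (z - 2)*(z^2 - z - 6) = (z - 3)*(z - 2)*(z + 2)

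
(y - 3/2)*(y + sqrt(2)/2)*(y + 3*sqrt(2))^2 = y^4 - 3*y^3/2 + 13*sqrt(2)*y^3/2 - 39*sqrt(2)*y^2/4 + 24*y^2 - 36*y + 9*sqrt(2)*y - 27*sqrt(2)/2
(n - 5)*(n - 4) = n^2 - 9*n + 20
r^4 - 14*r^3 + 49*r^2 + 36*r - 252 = (r - 7)*(r - 6)*(r - 3)*(r + 2)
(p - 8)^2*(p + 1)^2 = p^4 - 14*p^3 + 33*p^2 + 112*p + 64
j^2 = j^2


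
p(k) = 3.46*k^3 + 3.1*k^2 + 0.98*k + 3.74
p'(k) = 10.38*k^2 + 6.2*k + 0.98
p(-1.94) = -11.76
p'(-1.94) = 28.02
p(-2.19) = -19.88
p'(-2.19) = 37.19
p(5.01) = 521.56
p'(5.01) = 292.58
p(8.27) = 2180.87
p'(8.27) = 762.17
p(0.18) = 4.04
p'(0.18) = 2.43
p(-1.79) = -7.93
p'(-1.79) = 23.14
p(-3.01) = -65.48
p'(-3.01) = 76.36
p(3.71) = 226.73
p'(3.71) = 166.85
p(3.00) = 128.00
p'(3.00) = 113.00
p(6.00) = 868.58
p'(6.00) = 411.86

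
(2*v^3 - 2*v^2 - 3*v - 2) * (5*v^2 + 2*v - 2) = 10*v^5 - 6*v^4 - 23*v^3 - 12*v^2 + 2*v + 4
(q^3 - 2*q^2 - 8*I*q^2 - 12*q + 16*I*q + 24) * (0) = 0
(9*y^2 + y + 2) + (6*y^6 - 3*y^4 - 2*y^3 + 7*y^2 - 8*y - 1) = 6*y^6 - 3*y^4 - 2*y^3 + 16*y^2 - 7*y + 1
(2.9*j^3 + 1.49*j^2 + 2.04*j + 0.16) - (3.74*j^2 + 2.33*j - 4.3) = 2.9*j^3 - 2.25*j^2 - 0.29*j + 4.46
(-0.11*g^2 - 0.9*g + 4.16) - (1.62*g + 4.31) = -0.11*g^2 - 2.52*g - 0.149999999999999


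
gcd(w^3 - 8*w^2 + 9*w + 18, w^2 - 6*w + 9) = w - 3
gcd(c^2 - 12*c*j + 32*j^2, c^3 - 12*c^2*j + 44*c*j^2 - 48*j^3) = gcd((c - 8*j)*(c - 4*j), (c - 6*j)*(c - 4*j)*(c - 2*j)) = c - 4*j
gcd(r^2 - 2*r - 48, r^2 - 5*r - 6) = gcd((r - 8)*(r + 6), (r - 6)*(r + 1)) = 1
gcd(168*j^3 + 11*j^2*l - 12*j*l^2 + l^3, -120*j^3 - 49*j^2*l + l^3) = 24*j^2 + 5*j*l - l^2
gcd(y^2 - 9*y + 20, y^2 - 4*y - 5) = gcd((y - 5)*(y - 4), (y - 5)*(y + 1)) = y - 5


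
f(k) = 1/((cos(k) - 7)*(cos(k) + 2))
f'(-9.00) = 0.04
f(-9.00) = -0.12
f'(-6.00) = 0.00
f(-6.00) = -0.06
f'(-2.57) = 0.04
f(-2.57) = -0.11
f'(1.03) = -0.01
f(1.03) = -0.06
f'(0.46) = -0.00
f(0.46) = -0.06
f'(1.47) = -0.02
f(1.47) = -0.07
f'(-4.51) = -0.03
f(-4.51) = -0.08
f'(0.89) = -0.01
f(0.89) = -0.06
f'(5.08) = 0.02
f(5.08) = -0.06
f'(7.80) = -0.02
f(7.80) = -0.07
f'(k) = sin(k)/((cos(k) - 7)*(cos(k) + 2)^2) + sin(k)/((cos(k) - 7)^2*(cos(k) + 2))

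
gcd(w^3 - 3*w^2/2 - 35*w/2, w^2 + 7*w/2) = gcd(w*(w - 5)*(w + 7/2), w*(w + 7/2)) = w^2 + 7*w/2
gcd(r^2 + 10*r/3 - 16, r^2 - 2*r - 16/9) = r - 8/3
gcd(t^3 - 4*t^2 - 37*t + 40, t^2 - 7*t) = 1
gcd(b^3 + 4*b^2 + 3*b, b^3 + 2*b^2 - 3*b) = b^2 + 3*b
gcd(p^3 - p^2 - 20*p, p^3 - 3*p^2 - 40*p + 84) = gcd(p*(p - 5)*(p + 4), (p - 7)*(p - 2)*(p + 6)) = 1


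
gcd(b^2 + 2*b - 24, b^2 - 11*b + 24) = 1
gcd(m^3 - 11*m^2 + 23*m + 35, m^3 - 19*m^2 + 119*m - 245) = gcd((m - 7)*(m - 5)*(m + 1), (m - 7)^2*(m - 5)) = m^2 - 12*m + 35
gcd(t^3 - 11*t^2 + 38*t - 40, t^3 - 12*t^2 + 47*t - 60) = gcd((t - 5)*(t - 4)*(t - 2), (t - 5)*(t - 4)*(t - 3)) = t^2 - 9*t + 20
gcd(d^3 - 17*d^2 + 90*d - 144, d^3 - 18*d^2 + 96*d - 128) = d - 8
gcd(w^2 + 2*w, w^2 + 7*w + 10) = w + 2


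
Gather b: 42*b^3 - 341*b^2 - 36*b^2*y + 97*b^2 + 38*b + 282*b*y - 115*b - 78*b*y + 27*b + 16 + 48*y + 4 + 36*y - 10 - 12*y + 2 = 42*b^3 + b^2*(-36*y - 244) + b*(204*y - 50) + 72*y + 12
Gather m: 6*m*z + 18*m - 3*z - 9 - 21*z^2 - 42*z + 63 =m*(6*z + 18) - 21*z^2 - 45*z + 54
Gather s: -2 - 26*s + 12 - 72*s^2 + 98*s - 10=-72*s^2 + 72*s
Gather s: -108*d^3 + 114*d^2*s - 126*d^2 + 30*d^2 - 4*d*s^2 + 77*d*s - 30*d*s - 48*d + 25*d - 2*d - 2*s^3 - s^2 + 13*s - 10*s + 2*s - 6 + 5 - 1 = -108*d^3 - 96*d^2 - 25*d - 2*s^3 + s^2*(-4*d - 1) + s*(114*d^2 + 47*d + 5) - 2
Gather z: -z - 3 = -z - 3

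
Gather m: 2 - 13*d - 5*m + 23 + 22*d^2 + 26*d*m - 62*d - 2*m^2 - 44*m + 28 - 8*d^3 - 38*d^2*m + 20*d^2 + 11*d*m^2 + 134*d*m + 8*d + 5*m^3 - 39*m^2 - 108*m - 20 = -8*d^3 + 42*d^2 - 67*d + 5*m^3 + m^2*(11*d - 41) + m*(-38*d^2 + 160*d - 157) + 33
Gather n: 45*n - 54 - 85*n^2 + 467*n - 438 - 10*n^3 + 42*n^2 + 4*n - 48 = -10*n^3 - 43*n^2 + 516*n - 540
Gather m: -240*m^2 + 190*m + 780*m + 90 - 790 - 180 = -240*m^2 + 970*m - 880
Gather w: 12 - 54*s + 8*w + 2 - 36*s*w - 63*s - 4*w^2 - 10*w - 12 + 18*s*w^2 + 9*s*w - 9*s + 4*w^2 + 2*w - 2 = 18*s*w^2 - 27*s*w - 126*s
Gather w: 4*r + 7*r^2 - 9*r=7*r^2 - 5*r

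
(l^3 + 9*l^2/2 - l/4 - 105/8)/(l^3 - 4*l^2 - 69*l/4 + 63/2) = (l + 5/2)/(l - 6)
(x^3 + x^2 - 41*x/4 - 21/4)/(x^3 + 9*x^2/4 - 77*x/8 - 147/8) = 2*(2*x + 1)/(4*x + 7)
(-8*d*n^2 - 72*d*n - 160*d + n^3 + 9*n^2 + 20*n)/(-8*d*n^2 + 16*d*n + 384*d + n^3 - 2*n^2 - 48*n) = (n^2 + 9*n + 20)/(n^2 - 2*n - 48)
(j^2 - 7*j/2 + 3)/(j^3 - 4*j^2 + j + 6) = (j - 3/2)/(j^2 - 2*j - 3)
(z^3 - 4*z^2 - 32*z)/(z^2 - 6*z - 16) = z*(z + 4)/(z + 2)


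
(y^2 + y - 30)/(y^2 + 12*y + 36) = (y - 5)/(y + 6)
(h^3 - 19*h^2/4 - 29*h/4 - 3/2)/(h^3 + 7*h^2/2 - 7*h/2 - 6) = (4*h^2 - 23*h - 6)/(2*(2*h^2 + 5*h - 12))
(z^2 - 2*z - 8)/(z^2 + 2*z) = (z - 4)/z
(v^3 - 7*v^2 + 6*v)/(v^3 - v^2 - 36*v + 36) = v/(v + 6)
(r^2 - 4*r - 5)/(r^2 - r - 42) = (-r^2 + 4*r + 5)/(-r^2 + r + 42)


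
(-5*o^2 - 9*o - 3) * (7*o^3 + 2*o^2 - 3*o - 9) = -35*o^5 - 73*o^4 - 24*o^3 + 66*o^2 + 90*o + 27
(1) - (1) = 0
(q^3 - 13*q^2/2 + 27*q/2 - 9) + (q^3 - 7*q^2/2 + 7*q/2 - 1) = 2*q^3 - 10*q^2 + 17*q - 10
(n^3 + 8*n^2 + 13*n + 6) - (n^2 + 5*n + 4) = n^3 + 7*n^2 + 8*n + 2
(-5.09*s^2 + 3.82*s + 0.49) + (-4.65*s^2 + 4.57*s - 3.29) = -9.74*s^2 + 8.39*s - 2.8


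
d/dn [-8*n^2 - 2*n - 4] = -16*n - 2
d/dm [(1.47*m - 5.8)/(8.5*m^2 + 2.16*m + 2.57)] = (-12.495*m^2 + 98.6*m + 16.3059)/(72.25*m^4 + 36.72*m^3 + 48.3556*m^2 + 11.1024*m + 6.6049)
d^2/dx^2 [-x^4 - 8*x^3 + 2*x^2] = -12*x^2 - 48*x + 4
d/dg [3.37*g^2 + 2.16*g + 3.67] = 6.74*g + 2.16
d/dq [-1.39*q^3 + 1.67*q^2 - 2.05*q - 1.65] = -4.17*q^2 + 3.34*q - 2.05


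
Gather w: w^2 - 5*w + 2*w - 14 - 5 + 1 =w^2 - 3*w - 18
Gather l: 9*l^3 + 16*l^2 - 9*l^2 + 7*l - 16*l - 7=9*l^3 + 7*l^2 - 9*l - 7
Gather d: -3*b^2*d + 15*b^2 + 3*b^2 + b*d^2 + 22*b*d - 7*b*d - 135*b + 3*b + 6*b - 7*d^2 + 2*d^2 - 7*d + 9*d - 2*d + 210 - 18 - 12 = 18*b^2 - 126*b + d^2*(b - 5) + d*(-3*b^2 + 15*b) + 180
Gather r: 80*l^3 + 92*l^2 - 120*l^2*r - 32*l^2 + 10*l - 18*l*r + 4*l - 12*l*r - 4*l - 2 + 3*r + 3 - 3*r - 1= 80*l^3 + 60*l^2 + 10*l + r*(-120*l^2 - 30*l)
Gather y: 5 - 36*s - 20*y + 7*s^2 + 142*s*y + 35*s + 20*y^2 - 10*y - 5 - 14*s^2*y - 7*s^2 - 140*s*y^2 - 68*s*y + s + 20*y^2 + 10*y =y^2*(40 - 140*s) + y*(-14*s^2 + 74*s - 20)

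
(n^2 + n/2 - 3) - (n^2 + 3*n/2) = -n - 3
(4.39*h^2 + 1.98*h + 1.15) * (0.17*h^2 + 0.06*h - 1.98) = 0.7463*h^4 + 0.6*h^3 - 8.3779*h^2 - 3.8514*h - 2.277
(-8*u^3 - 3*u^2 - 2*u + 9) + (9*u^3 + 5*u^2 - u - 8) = u^3 + 2*u^2 - 3*u + 1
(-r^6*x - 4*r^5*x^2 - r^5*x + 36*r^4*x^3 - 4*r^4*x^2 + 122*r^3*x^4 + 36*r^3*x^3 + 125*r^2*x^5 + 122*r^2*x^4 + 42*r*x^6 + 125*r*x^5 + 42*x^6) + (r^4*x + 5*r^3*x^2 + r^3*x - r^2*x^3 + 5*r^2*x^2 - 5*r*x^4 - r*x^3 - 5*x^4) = -r^6*x - 4*r^5*x^2 - r^5*x + 36*r^4*x^3 - 4*r^4*x^2 + r^4*x + 122*r^3*x^4 + 36*r^3*x^3 + 5*r^3*x^2 + r^3*x + 125*r^2*x^5 + 122*r^2*x^4 - r^2*x^3 + 5*r^2*x^2 + 42*r*x^6 + 125*r*x^5 - 5*r*x^4 - r*x^3 + 42*x^6 - 5*x^4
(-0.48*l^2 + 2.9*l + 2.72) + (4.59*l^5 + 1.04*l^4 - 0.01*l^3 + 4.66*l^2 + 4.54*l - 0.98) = 4.59*l^5 + 1.04*l^4 - 0.01*l^3 + 4.18*l^2 + 7.44*l + 1.74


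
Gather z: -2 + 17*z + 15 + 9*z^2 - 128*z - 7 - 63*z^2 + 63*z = -54*z^2 - 48*z + 6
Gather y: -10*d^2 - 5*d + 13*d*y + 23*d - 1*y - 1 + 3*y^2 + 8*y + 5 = -10*d^2 + 18*d + 3*y^2 + y*(13*d + 7) + 4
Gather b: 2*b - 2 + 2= 2*b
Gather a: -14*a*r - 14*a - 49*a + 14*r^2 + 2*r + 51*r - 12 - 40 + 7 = a*(-14*r - 63) + 14*r^2 + 53*r - 45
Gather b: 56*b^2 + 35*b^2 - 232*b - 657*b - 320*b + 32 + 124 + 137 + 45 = 91*b^2 - 1209*b + 338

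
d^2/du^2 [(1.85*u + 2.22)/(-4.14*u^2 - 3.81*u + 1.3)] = (-(1.85*u + 2.22)*(8.28*u + 3.81)*(16.56*u + 7.62) + (45.954*u + 32.4786)*(4.14*u^2 + 3.81*u - 1.3))/(4.14*u^2 + 3.81*u - 1.3)^3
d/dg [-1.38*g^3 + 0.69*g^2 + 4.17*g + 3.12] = -4.14*g^2 + 1.38*g + 4.17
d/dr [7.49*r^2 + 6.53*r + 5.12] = 14.98*r + 6.53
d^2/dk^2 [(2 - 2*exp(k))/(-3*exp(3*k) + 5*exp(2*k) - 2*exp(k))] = 4*(18*exp(2*k) - 9*exp(k) + 2)*exp(-k)/(27*exp(3*k) - 54*exp(2*k) + 36*exp(k) - 8)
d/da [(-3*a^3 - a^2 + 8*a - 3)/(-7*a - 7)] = (6*a^3 + 10*a^2 + 2*a - 11)/(7*(a^2 + 2*a + 1))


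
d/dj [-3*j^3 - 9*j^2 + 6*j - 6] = -9*j^2 - 18*j + 6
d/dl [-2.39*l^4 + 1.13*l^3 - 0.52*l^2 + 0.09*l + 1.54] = -9.56*l^3 + 3.39*l^2 - 1.04*l + 0.09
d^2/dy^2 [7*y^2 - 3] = 14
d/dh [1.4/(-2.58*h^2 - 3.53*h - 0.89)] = (7.224*h + 4.942)/(2.58*h^2 + 3.53*h + 0.89)^2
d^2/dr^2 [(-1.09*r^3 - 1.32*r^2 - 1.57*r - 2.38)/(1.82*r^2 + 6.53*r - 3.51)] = (7.105427357601e-15*r^5 + 5.6843418860808e-14*r^4 - 85.90903*r^3 + 52.003146*r^2 - 310.462386*r - 337.873322)/(6.028568*r^6 + 64.889916*r^5 + 197.939742*r^4 + 28.155401*r^3 - 381.740931*r^2 + 241.350759*r - 43.243551)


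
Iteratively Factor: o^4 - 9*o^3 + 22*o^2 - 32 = (o - 4)*(o^3 - 5*o^2 + 2*o + 8) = (o - 4)*(o + 1)*(o^2 - 6*o + 8) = (o - 4)*(o - 2)*(o + 1)*(o - 4)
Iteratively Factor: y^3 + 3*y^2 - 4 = (y + 2)*(y^2 + y - 2) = (y + 2)^2*(y - 1)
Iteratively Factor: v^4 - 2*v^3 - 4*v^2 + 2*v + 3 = (v + 1)*(v^3 - 3*v^2 - v + 3) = (v - 3)*(v + 1)*(v^2 - 1) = (v - 3)*(v - 1)*(v + 1)*(v + 1)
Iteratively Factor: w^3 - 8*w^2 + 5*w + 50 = (w - 5)*(w^2 - 3*w - 10) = (w - 5)^2*(w + 2)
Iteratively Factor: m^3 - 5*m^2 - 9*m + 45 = (m - 3)*(m^2 - 2*m - 15) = (m - 5)*(m - 3)*(m + 3)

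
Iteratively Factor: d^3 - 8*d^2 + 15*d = (d - 5)*(d^2 - 3*d) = d*(d - 5)*(d - 3)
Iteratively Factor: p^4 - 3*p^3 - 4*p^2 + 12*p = (p)*(p^3 - 3*p^2 - 4*p + 12) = p*(p - 3)*(p^2 - 4) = p*(p - 3)*(p + 2)*(p - 2)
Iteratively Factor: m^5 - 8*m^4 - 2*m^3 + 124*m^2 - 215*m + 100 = (m - 5)*(m^4 - 3*m^3 - 17*m^2 + 39*m - 20) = (m - 5)*(m - 1)*(m^3 - 2*m^2 - 19*m + 20) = (m - 5)*(m - 1)^2*(m^2 - m - 20) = (m - 5)*(m - 1)^2*(m + 4)*(m - 5)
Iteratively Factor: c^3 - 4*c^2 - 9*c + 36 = (c - 4)*(c^2 - 9) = (c - 4)*(c + 3)*(c - 3)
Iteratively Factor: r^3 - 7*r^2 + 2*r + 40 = (r - 5)*(r^2 - 2*r - 8) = (r - 5)*(r + 2)*(r - 4)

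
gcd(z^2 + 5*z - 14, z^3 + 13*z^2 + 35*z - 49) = z + 7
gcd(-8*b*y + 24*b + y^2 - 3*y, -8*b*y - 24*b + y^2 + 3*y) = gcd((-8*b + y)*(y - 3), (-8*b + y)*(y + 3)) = -8*b + y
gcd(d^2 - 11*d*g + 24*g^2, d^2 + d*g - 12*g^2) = d - 3*g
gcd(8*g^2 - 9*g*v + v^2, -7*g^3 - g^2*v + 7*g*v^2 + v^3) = -g + v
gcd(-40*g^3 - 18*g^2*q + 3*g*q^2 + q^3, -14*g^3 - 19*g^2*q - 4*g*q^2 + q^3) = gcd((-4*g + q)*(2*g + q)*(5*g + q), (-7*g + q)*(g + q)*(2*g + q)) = 2*g + q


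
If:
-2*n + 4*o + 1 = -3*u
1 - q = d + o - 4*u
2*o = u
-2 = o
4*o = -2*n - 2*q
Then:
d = -53/2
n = -19/2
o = -2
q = 27/2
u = -4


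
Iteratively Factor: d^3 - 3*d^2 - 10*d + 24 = (d + 3)*(d^2 - 6*d + 8) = (d - 4)*(d + 3)*(d - 2)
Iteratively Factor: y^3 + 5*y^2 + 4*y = (y + 1)*(y^2 + 4*y) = y*(y + 1)*(y + 4)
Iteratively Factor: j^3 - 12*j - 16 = (j + 2)*(j^2 - 2*j - 8) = (j - 4)*(j + 2)*(j + 2)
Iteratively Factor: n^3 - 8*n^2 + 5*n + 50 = (n - 5)*(n^2 - 3*n - 10) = (n - 5)^2*(n + 2)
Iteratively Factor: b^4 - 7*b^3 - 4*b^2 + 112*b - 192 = (b + 4)*(b^3 - 11*b^2 + 40*b - 48) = (b - 3)*(b + 4)*(b^2 - 8*b + 16) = (b - 4)*(b - 3)*(b + 4)*(b - 4)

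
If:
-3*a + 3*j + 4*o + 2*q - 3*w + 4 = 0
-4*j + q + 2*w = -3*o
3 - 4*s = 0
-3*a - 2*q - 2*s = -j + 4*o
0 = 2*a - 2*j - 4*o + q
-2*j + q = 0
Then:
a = 24/65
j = -29/26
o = 12/65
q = -29/13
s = 3/4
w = -181/130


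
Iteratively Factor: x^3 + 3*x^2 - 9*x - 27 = (x + 3)*(x^2 - 9) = (x + 3)^2*(x - 3)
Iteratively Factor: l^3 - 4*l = (l - 2)*(l^2 + 2*l) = l*(l - 2)*(l + 2)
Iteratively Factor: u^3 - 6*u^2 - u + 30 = (u - 3)*(u^2 - 3*u - 10) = (u - 3)*(u + 2)*(u - 5)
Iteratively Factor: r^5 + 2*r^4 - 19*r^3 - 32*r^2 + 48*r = (r + 3)*(r^4 - r^3 - 16*r^2 + 16*r) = (r - 1)*(r + 3)*(r^3 - 16*r) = (r - 1)*(r + 3)*(r + 4)*(r^2 - 4*r) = r*(r - 1)*(r + 3)*(r + 4)*(r - 4)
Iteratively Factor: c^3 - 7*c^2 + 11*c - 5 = (c - 5)*(c^2 - 2*c + 1) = (c - 5)*(c - 1)*(c - 1)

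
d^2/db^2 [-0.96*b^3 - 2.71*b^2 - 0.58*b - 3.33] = -5.76*b - 5.42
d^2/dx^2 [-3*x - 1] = 0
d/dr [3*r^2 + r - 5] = 6*r + 1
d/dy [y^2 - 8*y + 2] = 2*y - 8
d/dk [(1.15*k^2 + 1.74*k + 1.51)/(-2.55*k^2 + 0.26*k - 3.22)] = (4.736*k^2 + 0.295*k - 5.9954)/(6.5025*k^4 - 1.326*k^3 + 16.4896*k^2 - 1.6744*k + 10.3684)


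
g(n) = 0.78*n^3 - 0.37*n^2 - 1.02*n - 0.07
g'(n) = 2.34*n^2 - 0.74*n - 1.02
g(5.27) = 98.44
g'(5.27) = 60.07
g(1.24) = -0.42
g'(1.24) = 1.66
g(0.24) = -0.33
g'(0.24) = -1.06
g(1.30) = -0.31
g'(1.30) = 1.97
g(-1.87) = -4.56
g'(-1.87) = 8.55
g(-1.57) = -2.40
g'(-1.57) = 5.91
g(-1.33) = -1.20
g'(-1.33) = 4.10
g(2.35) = 5.61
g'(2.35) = 10.16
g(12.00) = 1282.25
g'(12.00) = 327.06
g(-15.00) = -2700.52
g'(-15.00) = 536.58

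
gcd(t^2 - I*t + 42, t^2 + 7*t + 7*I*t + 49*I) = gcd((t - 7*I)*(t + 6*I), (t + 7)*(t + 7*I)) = 1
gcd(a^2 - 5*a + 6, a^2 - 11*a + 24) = a - 3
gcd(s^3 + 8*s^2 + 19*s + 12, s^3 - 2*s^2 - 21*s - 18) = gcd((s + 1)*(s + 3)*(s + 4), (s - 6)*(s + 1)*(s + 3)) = s^2 + 4*s + 3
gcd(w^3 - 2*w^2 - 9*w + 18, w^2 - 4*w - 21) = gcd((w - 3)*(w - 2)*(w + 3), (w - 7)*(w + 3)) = w + 3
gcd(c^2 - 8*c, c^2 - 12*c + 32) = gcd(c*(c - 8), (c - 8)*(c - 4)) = c - 8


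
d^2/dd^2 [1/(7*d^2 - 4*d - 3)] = 2*(49*d^2 - 28*d - 4*(7*d - 2)^2 - 21)/(-7*d^2 + 4*d + 3)^3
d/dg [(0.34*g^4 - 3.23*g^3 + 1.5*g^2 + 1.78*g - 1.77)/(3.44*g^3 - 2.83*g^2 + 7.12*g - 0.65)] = (1.1696*g^6 - 1.92439999999999*g^5 + 11.2433*g^4 - 59.1256*g^3 + 40.2823*g^2 - 11.9682*g + 11.4454)/(11.8336*g^6 - 19.4704*g^5 + 56.9945*g^4 - 44.7712*g^3 + 54.3734*g^2 - 9.256*g + 0.4225)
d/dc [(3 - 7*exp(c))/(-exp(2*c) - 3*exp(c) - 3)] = (-7*exp(2*c) + 6*exp(c) + 30)*exp(c)/(exp(4*c) + 6*exp(3*c) + 15*exp(2*c) + 18*exp(c) + 9)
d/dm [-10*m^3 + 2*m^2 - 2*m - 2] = -30*m^2 + 4*m - 2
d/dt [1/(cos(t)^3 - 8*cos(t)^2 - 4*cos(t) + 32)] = (3*cos(t)^2 - 16*cos(t) - 4)*sin(t)/(cos(t)^3 - 8*cos(t)^2 - 4*cos(t) + 32)^2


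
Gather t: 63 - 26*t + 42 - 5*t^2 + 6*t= -5*t^2 - 20*t + 105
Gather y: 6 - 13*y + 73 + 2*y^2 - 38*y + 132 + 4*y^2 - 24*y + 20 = 6*y^2 - 75*y + 231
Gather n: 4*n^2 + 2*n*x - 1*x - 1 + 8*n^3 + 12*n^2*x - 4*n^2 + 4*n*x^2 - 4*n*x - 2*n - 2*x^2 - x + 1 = 8*n^3 + 12*n^2*x + n*(4*x^2 - 2*x - 2) - 2*x^2 - 2*x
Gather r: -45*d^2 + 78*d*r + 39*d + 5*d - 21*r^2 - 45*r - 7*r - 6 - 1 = -45*d^2 + 44*d - 21*r^2 + r*(78*d - 52) - 7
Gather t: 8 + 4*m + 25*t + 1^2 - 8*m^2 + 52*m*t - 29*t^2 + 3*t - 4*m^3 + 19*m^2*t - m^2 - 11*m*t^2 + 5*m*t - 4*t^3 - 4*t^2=-4*m^3 - 9*m^2 + 4*m - 4*t^3 + t^2*(-11*m - 33) + t*(19*m^2 + 57*m + 28) + 9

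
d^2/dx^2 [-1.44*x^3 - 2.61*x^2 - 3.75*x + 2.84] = -8.64*x - 5.22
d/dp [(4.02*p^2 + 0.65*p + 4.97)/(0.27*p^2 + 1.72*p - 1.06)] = (6.7389*p^2 - 11.2062*p - 9.2374)/(0.0729*p^4 + 0.9288*p^3 + 2.386*p^2 - 3.6464*p + 1.1236)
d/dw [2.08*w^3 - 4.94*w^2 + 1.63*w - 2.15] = 6.24*w^2 - 9.88*w + 1.63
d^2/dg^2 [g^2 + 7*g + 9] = 2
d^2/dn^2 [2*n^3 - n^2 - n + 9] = 12*n - 2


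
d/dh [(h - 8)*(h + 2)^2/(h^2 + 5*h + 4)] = (h^4 + 10*h^3 + 20*h^2 + 32*h + 48)/(h^4 + 10*h^3 + 33*h^2 + 40*h + 16)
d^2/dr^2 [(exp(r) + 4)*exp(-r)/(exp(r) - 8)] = (exp(3*r) + 24*exp(2*r) - 96*exp(r) + 256)*exp(-r)/(exp(3*r) - 24*exp(2*r) + 192*exp(r) - 512)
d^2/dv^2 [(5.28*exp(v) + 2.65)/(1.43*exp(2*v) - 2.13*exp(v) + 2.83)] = (10.797072*exp(4*v) + 37.758292*exp(3*v) - 152.420697*exp(2*v) + 0.952956999999994*exp(v) + 58.260927)*exp(v)/(2.924207*exp(6*v) - 13.066911*exp(5*v) + 36.824502*exp(4*v) - 61.382979*exp(3*v) + 72.876462*exp(2*v) - 51.176871*exp(v) + 22.665187)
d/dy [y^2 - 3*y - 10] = 2*y - 3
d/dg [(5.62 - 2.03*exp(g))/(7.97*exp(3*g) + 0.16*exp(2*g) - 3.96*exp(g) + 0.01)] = (32.3582*exp(3*g) - 134.0494*exp(2*g) - 1.7984*exp(g) + 22.2349)*exp(g)/(63.5209*exp(6*g) + 2.5504*exp(5*g) - 63.0968*exp(4*g) - 1.1078*exp(3*g) + 15.6848*exp(2*g) - 0.0792*exp(g) + 0.0001)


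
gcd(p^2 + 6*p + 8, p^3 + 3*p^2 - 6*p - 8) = p + 4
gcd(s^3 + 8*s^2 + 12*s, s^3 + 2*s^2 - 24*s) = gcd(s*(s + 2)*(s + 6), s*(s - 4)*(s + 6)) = s^2 + 6*s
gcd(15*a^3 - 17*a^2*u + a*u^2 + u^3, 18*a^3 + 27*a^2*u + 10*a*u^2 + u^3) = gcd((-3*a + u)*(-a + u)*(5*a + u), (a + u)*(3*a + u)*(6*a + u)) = 1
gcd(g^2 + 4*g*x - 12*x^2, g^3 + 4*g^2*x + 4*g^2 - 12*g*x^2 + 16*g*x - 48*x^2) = -g^2 - 4*g*x + 12*x^2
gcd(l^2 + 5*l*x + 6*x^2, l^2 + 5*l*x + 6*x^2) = l^2 + 5*l*x + 6*x^2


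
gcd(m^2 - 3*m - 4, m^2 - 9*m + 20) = m - 4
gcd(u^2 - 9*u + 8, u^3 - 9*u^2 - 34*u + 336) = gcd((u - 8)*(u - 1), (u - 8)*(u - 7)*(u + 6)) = u - 8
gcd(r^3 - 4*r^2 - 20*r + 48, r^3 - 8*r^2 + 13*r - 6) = r - 6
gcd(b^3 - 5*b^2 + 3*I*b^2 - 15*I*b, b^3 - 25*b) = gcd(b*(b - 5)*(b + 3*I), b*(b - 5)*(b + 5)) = b^2 - 5*b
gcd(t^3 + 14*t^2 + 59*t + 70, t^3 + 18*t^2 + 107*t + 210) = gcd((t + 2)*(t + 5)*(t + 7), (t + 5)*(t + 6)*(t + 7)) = t^2 + 12*t + 35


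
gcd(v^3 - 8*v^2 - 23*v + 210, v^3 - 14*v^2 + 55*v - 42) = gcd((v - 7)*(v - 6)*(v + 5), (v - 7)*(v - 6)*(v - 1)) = v^2 - 13*v + 42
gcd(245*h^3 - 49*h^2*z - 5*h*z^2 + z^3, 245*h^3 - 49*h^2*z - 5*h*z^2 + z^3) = 245*h^3 - 49*h^2*z - 5*h*z^2 + z^3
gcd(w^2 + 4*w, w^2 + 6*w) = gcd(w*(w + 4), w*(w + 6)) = w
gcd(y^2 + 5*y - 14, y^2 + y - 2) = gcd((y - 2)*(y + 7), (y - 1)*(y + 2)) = 1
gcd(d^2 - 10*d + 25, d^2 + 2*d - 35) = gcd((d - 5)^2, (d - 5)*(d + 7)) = d - 5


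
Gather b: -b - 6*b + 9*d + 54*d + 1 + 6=-7*b + 63*d + 7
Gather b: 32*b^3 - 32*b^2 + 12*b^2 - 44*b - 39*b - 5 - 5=32*b^3 - 20*b^2 - 83*b - 10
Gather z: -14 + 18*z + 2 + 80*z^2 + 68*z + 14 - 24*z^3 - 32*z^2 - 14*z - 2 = -24*z^3 + 48*z^2 + 72*z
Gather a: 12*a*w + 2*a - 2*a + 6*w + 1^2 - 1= 12*a*w + 6*w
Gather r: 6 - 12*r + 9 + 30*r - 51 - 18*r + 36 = 0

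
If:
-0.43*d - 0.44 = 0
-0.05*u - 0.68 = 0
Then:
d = -1.02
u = -13.60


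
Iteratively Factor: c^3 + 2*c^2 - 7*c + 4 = (c - 1)*(c^2 + 3*c - 4) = (c - 1)*(c + 4)*(c - 1)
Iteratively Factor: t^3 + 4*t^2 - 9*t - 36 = (t + 4)*(t^2 - 9) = (t - 3)*(t + 4)*(t + 3)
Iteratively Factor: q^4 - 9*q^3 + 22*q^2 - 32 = (q - 2)*(q^3 - 7*q^2 + 8*q + 16) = (q - 4)*(q - 2)*(q^2 - 3*q - 4) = (q - 4)^2*(q - 2)*(q + 1)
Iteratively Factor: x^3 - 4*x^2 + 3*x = (x - 1)*(x^2 - 3*x) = (x - 3)*(x - 1)*(x)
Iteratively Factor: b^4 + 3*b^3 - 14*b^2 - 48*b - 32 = (b + 1)*(b^3 + 2*b^2 - 16*b - 32) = (b + 1)*(b + 4)*(b^2 - 2*b - 8) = (b - 4)*(b + 1)*(b + 4)*(b + 2)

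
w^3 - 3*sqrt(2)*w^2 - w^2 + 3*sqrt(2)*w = w*(w - 1)*(w - 3*sqrt(2))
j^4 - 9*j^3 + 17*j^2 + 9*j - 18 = (j - 6)*(j - 3)*(j - 1)*(j + 1)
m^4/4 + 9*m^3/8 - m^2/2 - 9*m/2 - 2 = (m/4 + 1)*(m - 2)*(m + 1/2)*(m + 2)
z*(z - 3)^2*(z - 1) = z^4 - 7*z^3 + 15*z^2 - 9*z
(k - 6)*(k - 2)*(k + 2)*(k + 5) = k^4 - k^3 - 34*k^2 + 4*k + 120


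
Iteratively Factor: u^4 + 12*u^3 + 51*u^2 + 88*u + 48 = (u + 1)*(u^3 + 11*u^2 + 40*u + 48) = (u + 1)*(u + 3)*(u^2 + 8*u + 16) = (u + 1)*(u + 3)*(u + 4)*(u + 4)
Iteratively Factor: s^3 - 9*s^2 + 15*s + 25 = (s - 5)*(s^2 - 4*s - 5) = (s - 5)*(s + 1)*(s - 5)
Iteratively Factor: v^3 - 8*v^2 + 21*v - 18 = (v - 3)*(v^2 - 5*v + 6) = (v - 3)^2*(v - 2)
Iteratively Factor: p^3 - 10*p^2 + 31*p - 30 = (p - 2)*(p^2 - 8*p + 15) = (p - 3)*(p - 2)*(p - 5)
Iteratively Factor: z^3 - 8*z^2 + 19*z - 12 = (z - 4)*(z^2 - 4*z + 3) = (z - 4)*(z - 1)*(z - 3)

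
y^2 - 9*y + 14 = (y - 7)*(y - 2)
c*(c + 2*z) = c^2 + 2*c*z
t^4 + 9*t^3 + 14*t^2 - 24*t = t*(t - 1)*(t + 4)*(t + 6)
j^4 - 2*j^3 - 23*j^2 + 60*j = j*(j - 4)*(j - 3)*(j + 5)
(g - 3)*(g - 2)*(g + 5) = g^3 - 19*g + 30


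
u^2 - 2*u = u*(u - 2)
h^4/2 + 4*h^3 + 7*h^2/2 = h^2*(h/2 + 1/2)*(h + 7)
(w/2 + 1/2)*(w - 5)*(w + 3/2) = w^3/2 - 5*w^2/4 - 11*w/2 - 15/4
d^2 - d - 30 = (d - 6)*(d + 5)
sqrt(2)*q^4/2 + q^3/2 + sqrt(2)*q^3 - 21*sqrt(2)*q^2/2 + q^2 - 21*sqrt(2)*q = q*(q - 3*sqrt(2))*(q + 7*sqrt(2)/2)*(sqrt(2)*q/2 + sqrt(2))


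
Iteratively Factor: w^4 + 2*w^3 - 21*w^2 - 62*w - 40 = (w - 5)*(w^3 + 7*w^2 + 14*w + 8) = (w - 5)*(w + 1)*(w^2 + 6*w + 8) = (w - 5)*(w + 1)*(w + 2)*(w + 4)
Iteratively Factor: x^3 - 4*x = (x - 2)*(x^2 + 2*x) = x*(x - 2)*(x + 2)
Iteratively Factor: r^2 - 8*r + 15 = (r - 5)*(r - 3)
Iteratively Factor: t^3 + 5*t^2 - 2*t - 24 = (t + 4)*(t^2 + t - 6) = (t + 3)*(t + 4)*(t - 2)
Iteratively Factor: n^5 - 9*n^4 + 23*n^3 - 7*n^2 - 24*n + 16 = (n - 1)*(n^4 - 8*n^3 + 15*n^2 + 8*n - 16) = (n - 4)*(n - 1)*(n^3 - 4*n^2 - n + 4) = (n - 4)*(n - 1)*(n + 1)*(n^2 - 5*n + 4) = (n - 4)*(n - 1)^2*(n + 1)*(n - 4)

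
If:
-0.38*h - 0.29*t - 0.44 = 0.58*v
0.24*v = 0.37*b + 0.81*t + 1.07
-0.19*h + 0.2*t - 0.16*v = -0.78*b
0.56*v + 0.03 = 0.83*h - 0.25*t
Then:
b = 0.32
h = -0.29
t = -1.43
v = 0.15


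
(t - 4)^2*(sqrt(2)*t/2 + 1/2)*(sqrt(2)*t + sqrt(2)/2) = t^4 - 15*t^3/2 + sqrt(2)*t^3/2 - 15*sqrt(2)*t^2/4 + 12*t^2 + 8*t + 6*sqrt(2)*t + 4*sqrt(2)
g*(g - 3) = g^2 - 3*g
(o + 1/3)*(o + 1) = o^2 + 4*o/3 + 1/3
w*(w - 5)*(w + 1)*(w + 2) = w^4 - 2*w^3 - 13*w^2 - 10*w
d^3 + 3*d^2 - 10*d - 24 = (d - 3)*(d + 2)*(d + 4)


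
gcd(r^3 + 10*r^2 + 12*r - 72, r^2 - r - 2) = r - 2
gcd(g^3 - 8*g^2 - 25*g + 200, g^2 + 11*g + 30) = g + 5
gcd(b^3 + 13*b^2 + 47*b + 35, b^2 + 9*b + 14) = b + 7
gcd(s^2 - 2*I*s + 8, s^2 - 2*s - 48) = 1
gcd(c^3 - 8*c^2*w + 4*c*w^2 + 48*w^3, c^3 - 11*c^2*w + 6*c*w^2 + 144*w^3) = -c + 6*w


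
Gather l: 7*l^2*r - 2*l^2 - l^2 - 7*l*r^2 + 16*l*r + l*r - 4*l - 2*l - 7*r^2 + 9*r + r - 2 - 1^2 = l^2*(7*r - 3) + l*(-7*r^2 + 17*r - 6) - 7*r^2 + 10*r - 3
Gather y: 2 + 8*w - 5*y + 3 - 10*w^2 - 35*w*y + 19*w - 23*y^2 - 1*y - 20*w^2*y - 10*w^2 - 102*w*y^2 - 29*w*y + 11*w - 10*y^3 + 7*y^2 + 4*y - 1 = -20*w^2 + 38*w - 10*y^3 + y^2*(-102*w - 16) + y*(-20*w^2 - 64*w - 2) + 4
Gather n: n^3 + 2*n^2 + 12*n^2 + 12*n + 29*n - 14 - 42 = n^3 + 14*n^2 + 41*n - 56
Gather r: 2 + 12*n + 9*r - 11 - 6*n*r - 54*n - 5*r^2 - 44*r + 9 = -42*n - 5*r^2 + r*(-6*n - 35)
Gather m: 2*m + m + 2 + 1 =3*m + 3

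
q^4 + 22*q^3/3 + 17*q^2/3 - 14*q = q*(q - 1)*(q + 7/3)*(q + 6)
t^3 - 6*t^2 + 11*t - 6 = (t - 3)*(t - 2)*(t - 1)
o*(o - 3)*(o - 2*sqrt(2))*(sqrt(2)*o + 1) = sqrt(2)*o^4 - 3*sqrt(2)*o^3 - 3*o^3 - 2*sqrt(2)*o^2 + 9*o^2 + 6*sqrt(2)*o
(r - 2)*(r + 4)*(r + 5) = r^3 + 7*r^2 + 2*r - 40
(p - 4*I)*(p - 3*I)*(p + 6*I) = p^3 - I*p^2 + 30*p - 72*I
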